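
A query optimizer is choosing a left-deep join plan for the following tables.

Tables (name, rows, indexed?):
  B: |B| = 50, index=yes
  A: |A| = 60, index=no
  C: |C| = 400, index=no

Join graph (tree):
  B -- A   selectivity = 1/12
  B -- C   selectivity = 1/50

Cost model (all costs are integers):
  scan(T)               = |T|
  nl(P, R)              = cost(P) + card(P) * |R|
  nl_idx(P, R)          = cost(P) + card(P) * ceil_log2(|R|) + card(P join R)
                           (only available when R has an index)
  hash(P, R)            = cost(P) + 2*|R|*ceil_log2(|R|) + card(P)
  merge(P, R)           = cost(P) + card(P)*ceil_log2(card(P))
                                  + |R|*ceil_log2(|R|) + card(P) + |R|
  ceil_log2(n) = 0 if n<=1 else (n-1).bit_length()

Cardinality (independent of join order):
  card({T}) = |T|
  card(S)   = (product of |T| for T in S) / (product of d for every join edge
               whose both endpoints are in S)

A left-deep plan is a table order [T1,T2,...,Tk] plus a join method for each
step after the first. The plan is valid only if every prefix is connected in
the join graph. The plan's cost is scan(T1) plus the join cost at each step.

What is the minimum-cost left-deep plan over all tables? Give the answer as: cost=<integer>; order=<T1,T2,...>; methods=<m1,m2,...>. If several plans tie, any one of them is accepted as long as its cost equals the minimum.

Selinger DP (subsets sized 1..n):
  {B}: scan cost=50, card=50
  {A}: scan cost=60, card=60
  {C}: scan cost=400, card=400
  {AB}: card=250; try (B,nl_idx)→670, (B,hash)→720, (A,hash)→820, (A,merge)→820, (B,merge)→830, (A,nl)→3050 …(+1); best=670 via (B,nl_idx)
  {BC}: card=400; try (B,hash)→1400, (B,nl_idx)→3200, (C,merge)→4400, (B,merge)→4750, (C,hash)→7300, (C,nl)→20050 …(+1); best=1400 via (B,hash)
  {ABC}: card=2000; try (A,hash)→2520, (A,merge)→5820, (C,merge)→6920, (C,hash)→8120, (A,nl)→25400, (C,nl)→100670; best=2520 via (A,hash)

cost=2520; order=C,B,A; methods=hash,hash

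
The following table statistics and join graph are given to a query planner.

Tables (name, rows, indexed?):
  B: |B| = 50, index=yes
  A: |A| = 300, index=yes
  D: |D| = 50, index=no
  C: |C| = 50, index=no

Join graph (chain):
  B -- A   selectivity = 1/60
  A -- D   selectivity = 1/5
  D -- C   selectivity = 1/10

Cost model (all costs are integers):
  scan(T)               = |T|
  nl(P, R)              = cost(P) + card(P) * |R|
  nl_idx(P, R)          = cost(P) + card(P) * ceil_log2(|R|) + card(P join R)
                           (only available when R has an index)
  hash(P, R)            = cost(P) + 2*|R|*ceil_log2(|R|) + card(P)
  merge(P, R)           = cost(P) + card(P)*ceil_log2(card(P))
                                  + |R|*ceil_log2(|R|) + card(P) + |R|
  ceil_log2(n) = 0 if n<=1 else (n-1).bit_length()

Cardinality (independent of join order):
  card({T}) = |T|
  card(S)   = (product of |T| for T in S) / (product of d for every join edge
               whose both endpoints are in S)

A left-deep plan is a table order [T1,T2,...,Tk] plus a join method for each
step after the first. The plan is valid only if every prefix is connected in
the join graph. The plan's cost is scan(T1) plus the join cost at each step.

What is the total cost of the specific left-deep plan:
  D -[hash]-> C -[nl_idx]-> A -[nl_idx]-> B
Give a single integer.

step 1: scan D: cost=50, card=50
step 2: join C via hash
    card(P join C) = 50*50/(10) = 250
    cost = 50 + 2*50*6 + 50 = 700
step 3: join A via nl_idx
    card(P join A) = 250*300/(5) = 15000
    cost = 700 + 250*9 + 15000 = 17950
step 4: join B via nl_idx
    card(P join B) = 15000*50/(60) = 12500
    cost = 17950 + 15000*6 + 12500 = 120450

120450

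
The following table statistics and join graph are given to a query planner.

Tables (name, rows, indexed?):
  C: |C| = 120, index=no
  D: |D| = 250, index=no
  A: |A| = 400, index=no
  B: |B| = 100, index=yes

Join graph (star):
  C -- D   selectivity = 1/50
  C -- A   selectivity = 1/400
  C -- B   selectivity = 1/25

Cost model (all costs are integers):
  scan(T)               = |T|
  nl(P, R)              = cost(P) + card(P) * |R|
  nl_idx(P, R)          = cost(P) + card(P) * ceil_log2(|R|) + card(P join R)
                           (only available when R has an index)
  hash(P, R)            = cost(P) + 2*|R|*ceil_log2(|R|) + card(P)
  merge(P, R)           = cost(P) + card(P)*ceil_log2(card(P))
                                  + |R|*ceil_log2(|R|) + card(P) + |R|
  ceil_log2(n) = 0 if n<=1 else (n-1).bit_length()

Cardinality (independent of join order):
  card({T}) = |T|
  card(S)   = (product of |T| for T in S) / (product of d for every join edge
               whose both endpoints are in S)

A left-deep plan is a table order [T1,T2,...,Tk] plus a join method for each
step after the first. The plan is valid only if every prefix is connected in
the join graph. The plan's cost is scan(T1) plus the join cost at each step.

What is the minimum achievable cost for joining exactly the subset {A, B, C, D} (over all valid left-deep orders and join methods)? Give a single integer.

Selinger DP over subsets of {A,B,C,D}:
  {C}: scan cost=120, card=120
  {D}: scan cost=250, card=250
  {A}: scan cost=400, card=400
  {B}: scan cost=100, card=100
  {CD}: card=600; try (C,hash)→2180, (D,merge)→3330, (C,merge)→3460, (D,hash)→4240, (D,nl)→30120, (C,nl)→30250; best=2180 via (C,hash)
  {AC}: card=120; try (C,hash)→2480, (A,merge)→5080, (C,merge)→5360, (A,hash)→7440, (A,nl)→48120, (C,nl)→48400; best=2480 via (C,hash)
  {BC}: card=480; try (B,nl_idx)→1440, (B,hash)→1640, (C,merge)→1860, (C,hash)→1880, (B,merge)→1880, (C,nl)→12100 …(+1); best=1440 via (B,nl_idx)
  {ACD}: card=600; try (D,merge)→5690, (D,hash)→6600, (A,hash)→9980, (A,merge)→12780, (D,nl)→32480, (A,nl)→242180; best=5690 via (D,merge)
  {BCD}: card=2400; try (B,hash)→4180, (D,hash)→5920, (D,merge)→8490, (B,nl_idx)→8780, (B,merge)→9580, (B,nl)→62180 …(+1); best=4180 via (B,hash)
  {ABC}: card=480; try (B,nl_idx)→3800, (B,hash)→4000, (B,merge)→4240, (A,hash)→9120, (A,merge)→10240, (B,nl)→14480 …(+1); best=3800 via (B,nl_idx)
  {ABCD}: card=2400; try (B,hash)→7690, (D,hash)→8280, (D,merge)→10850, (B,nl_idx)→12290, (B,merge)→13090, (A,hash)→13780 …(+4); best=7690 via (B,hash)

7690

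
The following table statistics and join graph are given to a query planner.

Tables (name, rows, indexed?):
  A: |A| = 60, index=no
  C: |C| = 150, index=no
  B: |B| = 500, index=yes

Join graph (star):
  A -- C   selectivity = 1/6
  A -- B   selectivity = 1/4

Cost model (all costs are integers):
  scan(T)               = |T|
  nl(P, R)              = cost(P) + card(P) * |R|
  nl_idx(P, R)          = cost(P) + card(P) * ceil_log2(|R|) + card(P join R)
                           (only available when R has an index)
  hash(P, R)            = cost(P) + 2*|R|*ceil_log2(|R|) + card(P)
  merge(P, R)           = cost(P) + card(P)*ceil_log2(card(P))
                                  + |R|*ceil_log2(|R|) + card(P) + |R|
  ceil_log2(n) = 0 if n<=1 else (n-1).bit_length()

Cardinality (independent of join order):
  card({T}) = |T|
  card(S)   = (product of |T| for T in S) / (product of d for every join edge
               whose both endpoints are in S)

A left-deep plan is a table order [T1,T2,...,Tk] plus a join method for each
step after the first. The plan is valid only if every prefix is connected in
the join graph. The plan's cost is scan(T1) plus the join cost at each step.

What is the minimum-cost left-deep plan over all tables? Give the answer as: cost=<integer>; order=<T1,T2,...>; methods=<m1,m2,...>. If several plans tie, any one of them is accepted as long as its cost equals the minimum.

Selinger DP (subsets sized 1..n):
  {A}: scan cost=60, card=60
  {C}: scan cost=150, card=150
  {B}: scan cost=500, card=500
  {AC}: card=1500; try (A,hash)→1020, (C,merge)→1830, (A,merge)→1920, (C,hash)→2520, (C,nl)→9060, (A,nl)→9150; best=1020 via (A,hash)
  {AB}: card=7500; try (A,hash)→1720, (B,merge)→5480, (A,merge)→5920, (B,nl_idx)→8100, (B,hash)→9120, (B,nl)→30060 …(+1); best=1720 via (A,hash)
  {ABC}: card=187500; try (B,hash)→11520, (C,hash)→11620, (B,merge)→24020, (C,merge)→108070, (B,nl_idx)→202020, (B,nl)→751020 …(+1); best=11520 via (B,hash)

cost=11520; order=C,A,B; methods=hash,hash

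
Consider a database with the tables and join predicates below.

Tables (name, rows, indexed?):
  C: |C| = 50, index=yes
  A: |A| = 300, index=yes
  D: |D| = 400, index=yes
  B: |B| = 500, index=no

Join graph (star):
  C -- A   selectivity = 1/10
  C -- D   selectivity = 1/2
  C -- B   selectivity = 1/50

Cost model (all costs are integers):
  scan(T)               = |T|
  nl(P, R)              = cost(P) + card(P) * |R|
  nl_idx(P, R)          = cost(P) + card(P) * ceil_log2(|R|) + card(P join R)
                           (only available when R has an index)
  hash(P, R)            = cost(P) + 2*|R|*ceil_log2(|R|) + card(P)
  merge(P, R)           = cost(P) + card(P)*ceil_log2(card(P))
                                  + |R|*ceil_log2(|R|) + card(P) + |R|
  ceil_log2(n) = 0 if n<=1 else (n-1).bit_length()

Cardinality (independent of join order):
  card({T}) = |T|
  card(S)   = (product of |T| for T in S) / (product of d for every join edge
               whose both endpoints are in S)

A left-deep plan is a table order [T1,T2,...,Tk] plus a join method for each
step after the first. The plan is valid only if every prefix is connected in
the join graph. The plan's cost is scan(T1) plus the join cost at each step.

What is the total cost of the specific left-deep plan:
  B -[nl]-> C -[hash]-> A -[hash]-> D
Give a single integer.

53600

step 1: scan B: cost=500, card=500
step 2: join C via nl
    card(P join C) = 500*50/(50) = 500
    cost = 500 + 500*50 = 25500
step 3: join A via hash
    card(P join A) = 500*300/(10) = 15000
    cost = 25500 + 2*300*9 + 500 = 31400
step 4: join D via hash
    card(P join D) = 15000*400/(2) = 3000000
    cost = 31400 + 2*400*9 + 15000 = 53600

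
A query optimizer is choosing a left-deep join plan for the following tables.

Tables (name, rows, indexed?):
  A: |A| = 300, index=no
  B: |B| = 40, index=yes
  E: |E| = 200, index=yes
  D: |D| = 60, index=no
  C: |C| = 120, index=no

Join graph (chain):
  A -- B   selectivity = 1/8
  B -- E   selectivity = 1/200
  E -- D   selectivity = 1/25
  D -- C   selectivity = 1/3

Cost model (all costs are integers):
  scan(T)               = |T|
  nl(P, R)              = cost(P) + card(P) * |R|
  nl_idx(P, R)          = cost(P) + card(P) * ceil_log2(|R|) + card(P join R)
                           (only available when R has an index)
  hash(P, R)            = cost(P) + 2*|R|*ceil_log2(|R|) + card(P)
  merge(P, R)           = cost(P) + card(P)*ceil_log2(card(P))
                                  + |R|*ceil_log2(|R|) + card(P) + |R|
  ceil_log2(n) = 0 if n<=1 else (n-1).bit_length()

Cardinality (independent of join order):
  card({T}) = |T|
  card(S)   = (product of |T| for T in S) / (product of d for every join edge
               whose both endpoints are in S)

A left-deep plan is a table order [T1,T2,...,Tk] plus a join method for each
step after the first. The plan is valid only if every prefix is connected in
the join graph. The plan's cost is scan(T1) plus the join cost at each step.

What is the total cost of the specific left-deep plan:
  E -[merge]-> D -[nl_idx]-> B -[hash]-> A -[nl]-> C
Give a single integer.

step 1: scan E: cost=200, card=200
step 2: join D via merge
    card(P join D) = 200*60/(25) = 480
    cost = 200 + 200*8 + 60*6 + 200 + 60 = 2420
step 3: join B via nl_idx
    card(P join B) = 480*40/(200) = 96
    cost = 2420 + 480*6 + 96 = 5396
step 4: join A via hash
    card(P join A) = 96*300/(8) = 3600
    cost = 5396 + 2*300*9 + 96 = 10892
step 5: join C via nl
    card(P join C) = 3600*120/(3) = 144000
    cost = 10892 + 3600*120 = 442892

442892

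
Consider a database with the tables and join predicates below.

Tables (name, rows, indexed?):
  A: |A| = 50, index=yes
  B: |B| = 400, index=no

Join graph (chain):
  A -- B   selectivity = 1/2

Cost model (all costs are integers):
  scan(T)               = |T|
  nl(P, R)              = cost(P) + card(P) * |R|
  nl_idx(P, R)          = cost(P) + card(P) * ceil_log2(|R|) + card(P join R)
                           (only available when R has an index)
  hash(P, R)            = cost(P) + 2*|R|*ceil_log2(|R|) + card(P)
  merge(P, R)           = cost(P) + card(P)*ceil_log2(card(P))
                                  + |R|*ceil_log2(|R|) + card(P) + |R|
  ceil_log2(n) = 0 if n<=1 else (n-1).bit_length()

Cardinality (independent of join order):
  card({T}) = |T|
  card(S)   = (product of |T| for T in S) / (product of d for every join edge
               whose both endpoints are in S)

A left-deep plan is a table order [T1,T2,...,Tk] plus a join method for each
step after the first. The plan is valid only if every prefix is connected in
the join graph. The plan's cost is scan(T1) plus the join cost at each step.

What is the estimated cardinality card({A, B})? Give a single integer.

Tables in S: A(50), B(400)
Edges inside S: A-B(d=2)
numerator = 50 * 400 = 20000
denominator = 2 = 2
card(S) = 20000 / 2 = 10000

10000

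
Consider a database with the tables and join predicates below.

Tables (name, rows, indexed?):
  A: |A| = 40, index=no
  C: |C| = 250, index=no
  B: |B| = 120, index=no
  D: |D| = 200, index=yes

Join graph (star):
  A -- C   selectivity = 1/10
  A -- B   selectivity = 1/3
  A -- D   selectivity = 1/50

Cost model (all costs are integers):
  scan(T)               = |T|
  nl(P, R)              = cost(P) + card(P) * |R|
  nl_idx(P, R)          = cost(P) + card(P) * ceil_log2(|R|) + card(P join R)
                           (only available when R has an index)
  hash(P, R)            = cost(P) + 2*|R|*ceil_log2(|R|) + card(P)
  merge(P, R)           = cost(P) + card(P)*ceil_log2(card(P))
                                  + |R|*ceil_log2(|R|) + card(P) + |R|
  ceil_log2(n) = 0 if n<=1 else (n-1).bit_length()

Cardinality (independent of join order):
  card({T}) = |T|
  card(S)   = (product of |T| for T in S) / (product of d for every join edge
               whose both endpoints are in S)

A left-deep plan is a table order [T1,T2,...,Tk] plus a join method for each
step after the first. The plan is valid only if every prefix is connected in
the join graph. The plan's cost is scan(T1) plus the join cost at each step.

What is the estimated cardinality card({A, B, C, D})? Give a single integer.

Tables in S: A(40), B(120), C(250), D(200)
Edges inside S: A-C(d=10), A-B(d=3), A-D(d=50)
numerator = 40 * 120 * 250 * 200 = 240000000
denominator = 10 * 3 * 50 = 1500
card(S) = 240000000 / 1500 = 160000

160000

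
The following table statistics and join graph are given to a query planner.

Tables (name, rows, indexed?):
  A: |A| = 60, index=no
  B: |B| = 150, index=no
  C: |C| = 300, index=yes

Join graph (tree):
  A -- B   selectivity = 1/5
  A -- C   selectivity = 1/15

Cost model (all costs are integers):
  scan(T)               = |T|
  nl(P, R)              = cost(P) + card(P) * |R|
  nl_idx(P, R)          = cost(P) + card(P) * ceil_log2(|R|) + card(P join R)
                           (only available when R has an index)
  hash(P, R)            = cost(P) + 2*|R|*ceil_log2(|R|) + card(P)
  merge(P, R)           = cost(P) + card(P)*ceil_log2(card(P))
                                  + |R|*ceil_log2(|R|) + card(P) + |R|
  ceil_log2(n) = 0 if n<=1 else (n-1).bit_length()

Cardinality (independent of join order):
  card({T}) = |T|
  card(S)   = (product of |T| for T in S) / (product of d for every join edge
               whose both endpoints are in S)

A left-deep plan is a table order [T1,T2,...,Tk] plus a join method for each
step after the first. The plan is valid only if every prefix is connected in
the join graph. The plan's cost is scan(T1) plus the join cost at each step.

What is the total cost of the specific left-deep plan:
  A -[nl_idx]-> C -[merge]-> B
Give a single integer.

17550

step 1: scan A: cost=60, card=60
step 2: join C via nl_idx
    card(P join C) = 60*300/(15) = 1200
    cost = 60 + 60*9 + 1200 = 1800
step 3: join B via merge
    card(P join B) = 1200*150/(5) = 36000
    cost = 1800 + 1200*11 + 150*8 + 1200 + 150 = 17550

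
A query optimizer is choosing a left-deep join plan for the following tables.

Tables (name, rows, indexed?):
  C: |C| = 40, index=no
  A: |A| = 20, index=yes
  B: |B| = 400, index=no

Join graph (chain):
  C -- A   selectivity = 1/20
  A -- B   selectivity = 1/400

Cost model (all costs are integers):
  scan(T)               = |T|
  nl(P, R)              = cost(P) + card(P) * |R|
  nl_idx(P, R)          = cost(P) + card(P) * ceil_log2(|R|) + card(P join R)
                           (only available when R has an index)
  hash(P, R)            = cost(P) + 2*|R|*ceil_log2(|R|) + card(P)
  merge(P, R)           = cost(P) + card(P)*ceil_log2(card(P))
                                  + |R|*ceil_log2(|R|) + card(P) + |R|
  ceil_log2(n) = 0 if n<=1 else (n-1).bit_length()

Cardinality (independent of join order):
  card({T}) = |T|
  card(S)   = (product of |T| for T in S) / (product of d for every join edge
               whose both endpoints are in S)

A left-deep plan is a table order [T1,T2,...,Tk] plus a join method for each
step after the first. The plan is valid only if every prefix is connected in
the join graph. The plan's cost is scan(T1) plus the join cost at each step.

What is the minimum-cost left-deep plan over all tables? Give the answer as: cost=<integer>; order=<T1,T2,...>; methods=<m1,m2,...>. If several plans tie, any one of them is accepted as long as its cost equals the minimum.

cost=1400; order=B,A,C; methods=hash,merge

Selinger DP (subsets sized 1..n):
  {C}: scan cost=40, card=40
  {A}: scan cost=20, card=20
  {B}: scan cost=400, card=400
  {AC}: card=40; try (A,hash)→280, (A,nl_idx)→280, (C,merge)→420, (A,merge)→440, (C,hash)→520, (C,nl)→820 …(+1); best=280 via (A,hash)
  {AB}: card=20; try (A,hash)→1000, (A,nl_idx)→2420, (B,merge)→4140, (A,merge)→4520, (B,hash)→7240, (B,nl)→8020 …(+1); best=1000 via (A,hash)
  {ABC}: card=40; try (C,merge)→1400, (C,hash)→1500, (C,nl)→1800, (B,merge)→4560, (B,hash)→7520, (B,nl)→16280; best=1400 via (C,merge)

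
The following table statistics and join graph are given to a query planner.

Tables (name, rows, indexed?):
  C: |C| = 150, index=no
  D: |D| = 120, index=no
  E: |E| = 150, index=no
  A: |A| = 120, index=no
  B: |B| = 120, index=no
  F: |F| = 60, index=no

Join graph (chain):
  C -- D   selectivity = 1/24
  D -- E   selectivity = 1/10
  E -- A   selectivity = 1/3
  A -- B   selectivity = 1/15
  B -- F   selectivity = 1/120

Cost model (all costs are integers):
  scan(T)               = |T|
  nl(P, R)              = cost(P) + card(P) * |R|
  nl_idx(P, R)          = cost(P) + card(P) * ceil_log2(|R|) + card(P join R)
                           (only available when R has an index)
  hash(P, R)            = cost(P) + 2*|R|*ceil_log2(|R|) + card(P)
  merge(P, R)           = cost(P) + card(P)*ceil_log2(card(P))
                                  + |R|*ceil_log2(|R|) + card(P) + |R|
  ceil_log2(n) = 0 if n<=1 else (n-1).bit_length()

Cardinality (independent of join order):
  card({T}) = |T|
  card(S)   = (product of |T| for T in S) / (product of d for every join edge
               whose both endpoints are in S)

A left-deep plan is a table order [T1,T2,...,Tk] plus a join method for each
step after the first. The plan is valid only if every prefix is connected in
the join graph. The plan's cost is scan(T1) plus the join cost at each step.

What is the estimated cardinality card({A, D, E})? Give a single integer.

Tables in S: A(120), D(120), E(150)
Edges inside S: D-E(d=10), E-A(d=3)
numerator = 120 * 120 * 150 = 2160000
denominator = 10 * 3 = 30
card(S) = 2160000 / 30 = 72000

72000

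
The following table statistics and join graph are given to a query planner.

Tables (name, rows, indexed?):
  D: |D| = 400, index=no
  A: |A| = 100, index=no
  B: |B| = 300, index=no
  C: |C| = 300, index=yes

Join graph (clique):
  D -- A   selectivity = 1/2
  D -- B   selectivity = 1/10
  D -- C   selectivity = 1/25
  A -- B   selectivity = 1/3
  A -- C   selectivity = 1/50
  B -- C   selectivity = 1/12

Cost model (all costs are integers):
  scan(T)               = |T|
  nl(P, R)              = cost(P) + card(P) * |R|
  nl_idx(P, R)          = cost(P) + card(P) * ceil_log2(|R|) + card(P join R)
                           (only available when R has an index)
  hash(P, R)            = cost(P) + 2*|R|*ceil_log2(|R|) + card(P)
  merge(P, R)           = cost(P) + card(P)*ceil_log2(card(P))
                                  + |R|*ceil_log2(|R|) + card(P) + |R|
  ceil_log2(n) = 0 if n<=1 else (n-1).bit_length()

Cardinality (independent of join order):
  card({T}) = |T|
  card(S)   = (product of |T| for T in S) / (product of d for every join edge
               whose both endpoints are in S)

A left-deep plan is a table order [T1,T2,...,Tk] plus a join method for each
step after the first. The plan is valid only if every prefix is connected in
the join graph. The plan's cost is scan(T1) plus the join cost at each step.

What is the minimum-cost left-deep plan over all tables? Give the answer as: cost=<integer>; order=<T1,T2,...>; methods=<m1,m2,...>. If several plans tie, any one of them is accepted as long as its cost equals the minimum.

cost=19600; order=A,C,D,B; methods=nl_idx,hash,hash

Selinger DP (subsets sized 1..n):
  {D}: scan cost=400, card=400
  {A}: scan cost=100, card=100
  {B}: scan cost=300, card=300
  {C}: scan cost=300, card=300
  {AD}: card=20000; try (A,hash)→2200, (D,merge)→4900, (A,merge)→5200, (D,hash)→7400, (D,nl)→40100, (A,nl)→40400; best=2200 via (A,hash)
  {BD}: card=12000; try (B,hash)→6200, (D,merge)→7300, (B,merge)→7400, (D,hash)→7800, (D,nl)→120300, (B,nl)→120400; best=6200 via (B,hash)
  {CD}: card=4800; try (C,hash)→6200, (D,merge)→7300, (C,merge)→7400, (D,hash)→7800, (C,nl_idx)→8800, (D,nl)→120300 …(+1); best=6200 via (C,hash)
  {AB}: card=10000; try (A,hash)→2000, (B,merge)→3900, (A,merge)→4100, (B,hash)→5600, (B,nl)→30100, (A,nl)→30300; best=2000 via (A,hash)
  {AC}: card=600; try (C,nl_idx)→1600, (A,hash)→2000, (C,merge)→3900, (A,merge)→4100, (C,hash)→5600, (C,nl)→30100 …(+1); best=1600 via (C,nl_idx)
  {BC}: card=7500; try (C,hash)→6000, (B,hash)→6000, (C,merge)→6300, (B,merge)→6300, (C,nl_idx)→10500, (C,nl)→90300 …(+1); best=6000 via (C,hash)
  {ABD}: card=200000; try (D,hash)→19200, (A,hash)→19600, (B,hash)→27600, (D,merge)→156000, (A,merge)→187000, (B,merge)→325200 …(+3); best=19200 via (D,hash)
  {ACD}: card=4800; try (D,hash)→9400, (D,merge)→12200, (A,hash)→12400, (C,hash)→27600, (A,merge)→74200, (C,nl_idx)→187000 …(+4); best=9400 via (D,hash)
  {BCD}: card=12000; try (B,hash)→16400, (D,hash)→20700, (C,hash)→23600, (B,merge)→76400, (D,merge)→115000, (C,nl_idx)→126200 …(+4); best=16400 via (B,hash)
  {ABC}: card=5000; try (B,hash)→7600, (B,merge)→11200, (A,hash)→14900, (C,hash)→17400, (C,nl_idx)→97000, (A,merge)→111800 …(+4); best=7600 via (B,hash)
  {ABCD}: card=4000; try (B,hash)→19600, (D,hash)→19800, (A,hash)→29800, (B,merge)→79600, (D,merge)→81600, (A,merge)→197200 …(+7); best=19600 via (B,hash)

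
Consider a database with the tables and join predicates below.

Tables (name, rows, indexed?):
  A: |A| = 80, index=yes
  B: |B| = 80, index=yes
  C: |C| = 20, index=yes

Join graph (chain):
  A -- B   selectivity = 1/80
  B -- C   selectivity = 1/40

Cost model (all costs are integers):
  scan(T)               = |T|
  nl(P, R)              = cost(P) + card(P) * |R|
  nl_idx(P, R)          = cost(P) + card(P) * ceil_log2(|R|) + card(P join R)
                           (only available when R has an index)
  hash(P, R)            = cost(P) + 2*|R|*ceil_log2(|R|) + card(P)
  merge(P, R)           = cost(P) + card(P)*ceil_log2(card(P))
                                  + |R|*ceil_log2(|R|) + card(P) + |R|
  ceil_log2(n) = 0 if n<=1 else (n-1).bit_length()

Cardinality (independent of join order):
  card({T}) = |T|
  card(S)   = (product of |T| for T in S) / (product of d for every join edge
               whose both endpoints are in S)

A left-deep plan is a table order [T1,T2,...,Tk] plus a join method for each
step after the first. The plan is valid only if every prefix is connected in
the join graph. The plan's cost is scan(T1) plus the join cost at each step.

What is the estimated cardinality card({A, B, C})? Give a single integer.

40

Tables in S: A(80), B(80), C(20)
Edges inside S: A-B(d=80), B-C(d=40)
numerator = 80 * 80 * 20 = 128000
denominator = 80 * 40 = 3200
card(S) = 128000 / 3200 = 40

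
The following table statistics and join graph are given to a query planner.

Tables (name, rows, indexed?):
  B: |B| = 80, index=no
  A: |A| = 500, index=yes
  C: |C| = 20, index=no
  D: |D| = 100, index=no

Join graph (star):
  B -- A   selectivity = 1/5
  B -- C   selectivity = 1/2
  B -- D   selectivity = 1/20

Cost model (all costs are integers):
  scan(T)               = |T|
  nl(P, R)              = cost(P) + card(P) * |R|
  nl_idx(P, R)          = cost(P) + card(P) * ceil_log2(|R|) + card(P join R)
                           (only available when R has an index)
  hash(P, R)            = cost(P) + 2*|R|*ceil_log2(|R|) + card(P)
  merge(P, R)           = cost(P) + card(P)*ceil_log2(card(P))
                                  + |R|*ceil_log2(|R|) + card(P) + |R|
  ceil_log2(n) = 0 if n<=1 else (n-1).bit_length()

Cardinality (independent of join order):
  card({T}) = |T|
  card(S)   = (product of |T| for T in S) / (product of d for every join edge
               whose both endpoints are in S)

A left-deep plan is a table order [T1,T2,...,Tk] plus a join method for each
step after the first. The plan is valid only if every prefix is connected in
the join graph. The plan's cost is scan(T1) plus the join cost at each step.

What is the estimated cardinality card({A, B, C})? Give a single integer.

Tables in S: A(500), B(80), C(20)
Edges inside S: B-A(d=5), B-C(d=2)
numerator = 500 * 80 * 20 = 800000
denominator = 5 * 2 = 10
card(S) = 800000 / 10 = 80000

80000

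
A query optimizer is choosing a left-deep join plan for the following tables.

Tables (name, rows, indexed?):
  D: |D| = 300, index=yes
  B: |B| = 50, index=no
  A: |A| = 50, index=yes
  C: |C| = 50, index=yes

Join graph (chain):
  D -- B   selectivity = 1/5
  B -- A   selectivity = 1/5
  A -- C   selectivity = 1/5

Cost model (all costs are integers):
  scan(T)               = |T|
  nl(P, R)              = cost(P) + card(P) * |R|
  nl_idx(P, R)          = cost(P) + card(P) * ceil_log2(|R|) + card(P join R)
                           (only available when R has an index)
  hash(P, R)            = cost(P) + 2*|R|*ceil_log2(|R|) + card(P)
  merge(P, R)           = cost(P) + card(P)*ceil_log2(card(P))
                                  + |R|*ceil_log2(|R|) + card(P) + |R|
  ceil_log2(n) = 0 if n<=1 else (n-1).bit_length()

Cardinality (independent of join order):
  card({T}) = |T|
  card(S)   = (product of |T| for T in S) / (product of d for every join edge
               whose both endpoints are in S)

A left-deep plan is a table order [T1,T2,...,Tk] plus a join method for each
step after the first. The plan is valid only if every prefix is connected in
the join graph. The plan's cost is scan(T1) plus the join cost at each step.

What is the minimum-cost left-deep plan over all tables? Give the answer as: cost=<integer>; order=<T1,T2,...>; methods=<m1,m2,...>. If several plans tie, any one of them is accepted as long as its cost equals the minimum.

Selinger DP (subsets sized 1..n):
  {D}: scan cost=300, card=300
  {B}: scan cost=50, card=50
  {A}: scan cost=50, card=50
  {C}: scan cost=50, card=50
  {BD}: card=3000; try (B,hash)→1200, (D,merge)→3400, (D,nl_idx)→3500, (B,merge)→3650, (D,hash)→5500, (D,nl)→15050 …(+1); best=1200 via (B,hash)
  {AB}: card=500; try (B,hash)→700, (A,hash)→700, (B,merge)→750, (A,merge)→750, (A,nl_idx)→850, (B,nl)→2550 …(+1); best=700 via (B,hash)
  {AC}: card=500; try (C,hash)→700, (A,hash)→700, (C,merge)→750, (A,merge)→750, (C,nl_idx)→850, (A,nl_idx)→850 …(+2); best=700 via (C,hash)
  {ABD}: card=30000; try (A,hash)→4800, (D,hash)→6600, (D,merge)→8700, (D,nl_idx)→35200, (A,merge)→40550, (A,nl_idx)→49200 …(+2); best=4800 via (A,hash)
  {ABC}: card=5000; try (C,hash)→1800, (B,hash)→1800, (C,merge)→6050, (B,merge)→6050, (C,nl_idx)→8700, (C,nl)→25700 …(+1); best=1800 via (C,hash)
  {ABCD}: card=300000; try (D,hash)→12200, (C,hash)→35400, (D,merge)→74800, (D,nl_idx)→346800, (C,nl_idx)→484800, (C,merge)→485150 …(+2); best=12200 via (D,hash)

cost=12200; order=A,B,C,D; methods=hash,hash,hash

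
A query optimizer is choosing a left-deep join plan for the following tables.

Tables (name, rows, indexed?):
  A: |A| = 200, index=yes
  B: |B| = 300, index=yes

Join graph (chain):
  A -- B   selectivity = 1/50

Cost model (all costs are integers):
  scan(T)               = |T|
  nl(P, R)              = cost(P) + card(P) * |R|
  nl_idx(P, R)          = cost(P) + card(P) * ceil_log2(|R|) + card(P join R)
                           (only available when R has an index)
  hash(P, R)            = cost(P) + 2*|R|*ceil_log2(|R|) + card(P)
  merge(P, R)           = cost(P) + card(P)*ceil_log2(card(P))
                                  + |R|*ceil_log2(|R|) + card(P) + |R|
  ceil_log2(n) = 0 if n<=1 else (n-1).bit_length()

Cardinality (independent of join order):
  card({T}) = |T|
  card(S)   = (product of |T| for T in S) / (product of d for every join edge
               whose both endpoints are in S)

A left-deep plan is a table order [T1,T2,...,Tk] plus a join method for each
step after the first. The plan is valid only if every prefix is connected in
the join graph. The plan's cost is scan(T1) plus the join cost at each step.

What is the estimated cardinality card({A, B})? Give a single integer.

1200

Tables in S: A(200), B(300)
Edges inside S: A-B(d=50)
numerator = 200 * 300 = 60000
denominator = 50 = 50
card(S) = 60000 / 50 = 1200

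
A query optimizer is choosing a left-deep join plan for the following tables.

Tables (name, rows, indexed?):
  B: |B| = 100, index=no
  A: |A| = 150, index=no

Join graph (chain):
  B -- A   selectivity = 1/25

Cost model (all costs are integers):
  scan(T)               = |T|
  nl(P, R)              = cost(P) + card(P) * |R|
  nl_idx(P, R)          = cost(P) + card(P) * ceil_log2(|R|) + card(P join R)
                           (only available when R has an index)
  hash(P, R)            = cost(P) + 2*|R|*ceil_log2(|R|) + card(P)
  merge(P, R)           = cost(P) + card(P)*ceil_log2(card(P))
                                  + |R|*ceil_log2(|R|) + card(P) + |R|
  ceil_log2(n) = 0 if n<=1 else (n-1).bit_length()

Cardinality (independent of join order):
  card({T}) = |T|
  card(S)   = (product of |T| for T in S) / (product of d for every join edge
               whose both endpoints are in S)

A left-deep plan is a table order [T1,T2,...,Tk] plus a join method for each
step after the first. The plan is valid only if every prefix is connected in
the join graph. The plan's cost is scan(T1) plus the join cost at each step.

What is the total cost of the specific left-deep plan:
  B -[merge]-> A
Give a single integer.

step 1: scan B: cost=100, card=100
step 2: join A via merge
    card(P join A) = 100*150/(25) = 600
    cost = 100 + 100*7 + 150*8 + 100 + 150 = 2250

2250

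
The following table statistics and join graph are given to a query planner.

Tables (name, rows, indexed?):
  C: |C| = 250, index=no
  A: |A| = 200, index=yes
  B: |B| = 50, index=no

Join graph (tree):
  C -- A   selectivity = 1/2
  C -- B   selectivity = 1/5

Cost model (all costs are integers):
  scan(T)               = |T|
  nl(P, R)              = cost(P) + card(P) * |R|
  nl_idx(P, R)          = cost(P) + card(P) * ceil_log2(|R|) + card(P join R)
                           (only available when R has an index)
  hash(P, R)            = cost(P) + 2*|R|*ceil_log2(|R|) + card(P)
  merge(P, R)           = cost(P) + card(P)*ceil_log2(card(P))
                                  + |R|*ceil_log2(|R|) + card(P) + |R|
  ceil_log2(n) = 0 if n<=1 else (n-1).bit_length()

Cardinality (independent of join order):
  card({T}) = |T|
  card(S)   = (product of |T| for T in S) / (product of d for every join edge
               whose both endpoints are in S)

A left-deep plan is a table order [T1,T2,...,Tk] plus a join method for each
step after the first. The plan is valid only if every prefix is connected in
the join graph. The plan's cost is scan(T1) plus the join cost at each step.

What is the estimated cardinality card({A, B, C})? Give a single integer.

Tables in S: A(200), B(50), C(250)
Edges inside S: C-A(d=2), C-B(d=5)
numerator = 200 * 50 * 250 = 2500000
denominator = 2 * 5 = 10
card(S) = 2500000 / 10 = 250000

250000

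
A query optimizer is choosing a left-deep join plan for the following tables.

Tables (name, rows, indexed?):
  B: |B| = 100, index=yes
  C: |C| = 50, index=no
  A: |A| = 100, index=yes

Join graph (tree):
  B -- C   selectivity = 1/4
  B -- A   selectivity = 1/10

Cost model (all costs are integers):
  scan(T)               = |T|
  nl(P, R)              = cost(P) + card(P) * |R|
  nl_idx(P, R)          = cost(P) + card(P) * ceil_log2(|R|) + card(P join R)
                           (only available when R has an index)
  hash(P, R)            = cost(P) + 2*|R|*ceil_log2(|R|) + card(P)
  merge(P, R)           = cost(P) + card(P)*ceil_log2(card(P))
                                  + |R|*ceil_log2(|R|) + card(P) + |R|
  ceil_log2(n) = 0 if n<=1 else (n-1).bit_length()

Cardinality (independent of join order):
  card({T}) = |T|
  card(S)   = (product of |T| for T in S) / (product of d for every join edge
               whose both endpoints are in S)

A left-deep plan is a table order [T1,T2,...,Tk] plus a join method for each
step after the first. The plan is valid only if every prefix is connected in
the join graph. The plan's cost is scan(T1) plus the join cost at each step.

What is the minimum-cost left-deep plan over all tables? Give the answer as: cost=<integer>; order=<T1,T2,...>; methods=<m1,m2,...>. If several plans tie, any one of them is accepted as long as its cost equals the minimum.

cost=3200; order=A,B,C; methods=hash,hash

Selinger DP (subsets sized 1..n):
  {B}: scan cost=100, card=100
  {C}: scan cost=50, card=50
  {A}: scan cost=100, card=100
  {BC}: card=1250; try (C,hash)→800, (B,merge)→1200, (C,merge)→1250, (B,hash)→1500, (B,nl_idx)→1650, (B,nl)→5050 …(+1); best=800 via (C,hash)
  {AB}: card=1000; try (B,hash)→1600, (A,hash)→1600, (B,merge)→1700, (A,merge)→1700, (B,nl_idx)→1800, (A,nl_idx)→1800 …(+2); best=1600 via (B,hash)
  {ABC}: card=12500; try (C,hash)→3200, (A,hash)→3450, (C,merge)→12950, (A,merge)→16600, (A,nl_idx)→22050, (C,nl)→51600 …(+1); best=3200 via (C,hash)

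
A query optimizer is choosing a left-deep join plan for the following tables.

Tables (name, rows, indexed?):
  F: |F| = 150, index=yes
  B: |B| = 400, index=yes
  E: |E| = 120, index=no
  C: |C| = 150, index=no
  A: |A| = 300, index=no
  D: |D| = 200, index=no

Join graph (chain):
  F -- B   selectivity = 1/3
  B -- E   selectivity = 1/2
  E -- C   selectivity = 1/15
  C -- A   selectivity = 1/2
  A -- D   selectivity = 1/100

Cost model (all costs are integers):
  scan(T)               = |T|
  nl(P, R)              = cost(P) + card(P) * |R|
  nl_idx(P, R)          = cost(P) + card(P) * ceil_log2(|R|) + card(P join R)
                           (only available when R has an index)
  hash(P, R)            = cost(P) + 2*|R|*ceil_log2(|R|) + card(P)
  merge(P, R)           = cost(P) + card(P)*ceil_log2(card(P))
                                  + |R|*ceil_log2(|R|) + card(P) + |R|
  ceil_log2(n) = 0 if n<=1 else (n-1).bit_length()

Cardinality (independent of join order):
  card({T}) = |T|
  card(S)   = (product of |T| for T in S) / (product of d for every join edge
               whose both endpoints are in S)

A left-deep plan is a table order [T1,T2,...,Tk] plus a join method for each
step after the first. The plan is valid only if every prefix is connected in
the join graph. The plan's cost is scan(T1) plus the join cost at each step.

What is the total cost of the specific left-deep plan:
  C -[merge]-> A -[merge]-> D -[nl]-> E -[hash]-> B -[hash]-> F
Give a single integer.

78135900

step 1: scan C: cost=150, card=150
step 2: join A via merge
    card(P join A) = 150*300/(2) = 22500
    cost = 150 + 150*8 + 300*9 + 150 + 300 = 4500
step 3: join D via merge
    card(P join D) = 22500*200/(100) = 45000
    cost = 4500 + 22500*15 + 200*8 + 22500 + 200 = 366300
step 4: join E via nl
    card(P join E) = 45000*120/(15) = 360000
    cost = 366300 + 45000*120 = 5766300
step 5: join B via hash
    card(P join B) = 360000*400/(2) = 72000000
    cost = 5766300 + 2*400*9 + 360000 = 6133500
step 6: join F via hash
    card(P join F) = 72000000*150/(3) = 3600000000
    cost = 6133500 + 2*150*8 + 72000000 = 78135900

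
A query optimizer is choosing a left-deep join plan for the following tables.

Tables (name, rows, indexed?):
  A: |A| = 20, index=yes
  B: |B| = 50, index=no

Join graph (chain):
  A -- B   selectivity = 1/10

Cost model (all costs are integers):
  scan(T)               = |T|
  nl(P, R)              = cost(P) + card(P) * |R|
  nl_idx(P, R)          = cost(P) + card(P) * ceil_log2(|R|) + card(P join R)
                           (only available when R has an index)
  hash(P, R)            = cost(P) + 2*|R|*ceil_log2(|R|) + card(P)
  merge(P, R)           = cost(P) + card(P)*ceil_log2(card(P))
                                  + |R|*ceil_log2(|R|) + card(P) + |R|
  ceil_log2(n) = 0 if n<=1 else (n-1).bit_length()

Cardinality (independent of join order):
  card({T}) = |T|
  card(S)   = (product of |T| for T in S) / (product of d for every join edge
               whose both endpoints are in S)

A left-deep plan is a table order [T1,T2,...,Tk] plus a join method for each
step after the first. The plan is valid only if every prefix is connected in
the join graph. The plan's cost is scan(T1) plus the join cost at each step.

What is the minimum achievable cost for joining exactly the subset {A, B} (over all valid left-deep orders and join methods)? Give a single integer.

Selinger DP over subsets of {A,B}:
  {A}: scan cost=20, card=20
  {B}: scan cost=50, card=50
  {AB}: card=100; try (A,hash)→300, (A,nl_idx)→400, (B,merge)→490, (A,merge)→520, (B,hash)→640, (B,nl)→1020 …(+1); best=300 via (A,hash)

300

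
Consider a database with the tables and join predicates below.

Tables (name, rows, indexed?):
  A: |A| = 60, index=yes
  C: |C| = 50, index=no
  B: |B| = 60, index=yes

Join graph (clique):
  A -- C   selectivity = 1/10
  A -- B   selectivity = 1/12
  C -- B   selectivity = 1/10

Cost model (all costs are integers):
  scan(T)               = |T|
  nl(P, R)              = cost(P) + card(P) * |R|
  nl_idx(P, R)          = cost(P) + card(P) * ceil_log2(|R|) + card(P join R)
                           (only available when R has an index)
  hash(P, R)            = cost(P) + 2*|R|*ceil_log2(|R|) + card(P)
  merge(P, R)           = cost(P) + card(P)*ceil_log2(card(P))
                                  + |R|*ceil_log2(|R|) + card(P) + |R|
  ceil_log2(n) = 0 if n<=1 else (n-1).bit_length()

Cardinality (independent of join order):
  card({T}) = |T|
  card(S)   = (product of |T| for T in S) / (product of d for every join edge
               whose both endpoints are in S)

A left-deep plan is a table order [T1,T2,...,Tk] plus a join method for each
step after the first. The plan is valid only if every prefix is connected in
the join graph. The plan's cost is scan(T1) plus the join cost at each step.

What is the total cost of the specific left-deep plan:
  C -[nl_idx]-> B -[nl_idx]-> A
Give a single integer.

step 1: scan C: cost=50, card=50
step 2: join B via nl_idx
    card(P join B) = 50*60/(10) = 300
    cost = 50 + 50*6 + 300 = 650
step 3: join A via nl_idx
    card(P join A) = 300*60/(10*12) = 150
    cost = 650 + 300*6 + 150 = 2600

2600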